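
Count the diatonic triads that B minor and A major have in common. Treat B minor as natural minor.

Diatonic triads of B minor (natural minor): Bm (i), C#dim (ii°), D (III), Em (iv), F#m (v), G (VI), A (VII).
Diatonic triads of A major: A (I), Bm (ii), C#m (iii), D (IV), E (V), F#m (vi), G#dim (vii°).
Matching root and quality in both lists: Bm, D, F#m, A.
That gives 4 common triads.

4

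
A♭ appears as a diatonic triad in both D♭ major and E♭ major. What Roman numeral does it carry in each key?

The scale of D♭ major is D♭ E♭ F G♭ A♭ B♭ C; A♭ is degree 5, and the triad built there (A♭-C-E♭) is major, so it is V.
The scale of E♭ major is E♭ F G A♭ B♭ C D; A♭ is degree 4, and the triad built there (A♭-C-E♭) is major, so it is IV.

V in D♭ major; IV in E♭ major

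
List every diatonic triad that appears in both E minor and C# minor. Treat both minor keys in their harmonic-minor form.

D#dim

Triads in E minor (harmonic minor): Em (i), F#dim (ii°), Gaug (III+), Am (iv), B (V), C (VI), D#dim (vii°).
Triads in C# minor (harmonic minor): C#m (i), D#dim (ii°), Eaug (III+), F#m (iv), G# (V), A (VI), B#dim (vii°).
Shared triads with their functions: D#dim (vii° in E minor, ii° in C# minor).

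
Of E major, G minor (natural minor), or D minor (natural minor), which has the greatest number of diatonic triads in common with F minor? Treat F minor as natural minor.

G minor

Triads of F minor (natural minor): Fm (i), Gdim (ii°), A♭ (III), B♭m (iv), Cm (v), D♭ (VI), E♭ (VII).
E major shares 0: none.
G minor (natural minor) shares 2: Cm, E♭.
D minor (natural minor) shares 0: none.
The most common triads (2) are shared with G minor.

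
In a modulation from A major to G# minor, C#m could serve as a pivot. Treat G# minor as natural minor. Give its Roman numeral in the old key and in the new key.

iii in A major; iv in G# minor

The scale of A major is A B C# D E F# G#; C# is degree 3, and the triad built there (C#-E-G#) is minor, so it is iii.
The scale of G# minor (natural minor) is G# A# B C# D# E F#; C# is degree 4, and the triad built there (C#-E-G#) is minor, so it is iv.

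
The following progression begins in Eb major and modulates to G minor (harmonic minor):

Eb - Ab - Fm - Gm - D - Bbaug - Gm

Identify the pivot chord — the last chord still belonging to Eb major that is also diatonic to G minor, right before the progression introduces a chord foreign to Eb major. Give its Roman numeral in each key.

Chords diatonic to Eb major: Eb, Fm, Gm, Ab, Bb, Cm, Ddim.
Reading the progression, the first chord not in that set is D, so the modulation leaves Eb major there.
The chord immediately before D is Gm, which is diatonic to both keys: iii in Eb major and i in G minor.

Gm — iii in Eb major, i in G minor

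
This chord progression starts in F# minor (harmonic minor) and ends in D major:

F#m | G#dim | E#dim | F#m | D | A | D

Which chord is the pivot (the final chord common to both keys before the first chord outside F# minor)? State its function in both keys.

Chords diatonic to F# minor: F#m, G#dim, Aaug, Bm, C#, D, E#dim.
Reading the progression, the first chord not in that set is A, so the modulation leaves F# minor there.
The chord immediately before A is D, which is diatonic to both keys: VI in F# minor and I in D major.

D — VI in F# minor, I in D major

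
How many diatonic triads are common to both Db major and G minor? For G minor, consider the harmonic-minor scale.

Diatonic triads of Db major: Db major (I), Eb minor (ii), F minor (iii), Gb major (IV), Ab major (V), Bb minor (vi), C diminished (vii°).
Diatonic triads of G minor (harmonic minor): G minor (i), A diminished (ii°), Bb augmented (III+), C minor (iv), D major (V), Eb major (VI), F# diminished (vii°).
No triad has the same root and quality in both keys.

0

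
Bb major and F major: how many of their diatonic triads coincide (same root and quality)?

Diatonic triads of Bb major: Bb major (I), C minor (ii), D minor (iii), Eb major (IV), F major (V), G minor (vi), A diminished (vii°).
Diatonic triads of F major: F major (I), G minor (ii), A minor (iii), Bb major (IV), C major (V), D minor (vi), E diminished (vii°).
Matching root and quality in both lists: Bb major, D minor, F major, G minor.
That gives 4 common triads.

4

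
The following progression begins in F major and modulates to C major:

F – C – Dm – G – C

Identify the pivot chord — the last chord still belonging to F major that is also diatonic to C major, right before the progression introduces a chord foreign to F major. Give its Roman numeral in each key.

Chords diatonic to F major: F, Gm, Am, Bb, C, Dm, Edim.
Reading the progression, the first chord not in that set is G, so the modulation leaves F major there.
The chord immediately before G is Dm, which is diatonic to both keys: vi in F major and ii in C major.

Dm — vi in F major, ii in C major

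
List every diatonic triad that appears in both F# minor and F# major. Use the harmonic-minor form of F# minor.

C#, E#dim

Triads in F# minor (harmonic minor): F#m (i), G#dim (ii°), Aaug (III+), Bm (iv), C# (V), D (VI), E#dim (vii°).
Triads in F# major: F# (I), G#m (ii), A#m (iii), B (IV), C# (V), D#m (vi), E#dim (vii°).
Shared triads with their functions: C# (V in F# minor, V in F# major); E#dim (vii° in F# minor, vii° in F# major).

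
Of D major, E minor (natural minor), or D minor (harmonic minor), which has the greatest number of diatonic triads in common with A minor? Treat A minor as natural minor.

E minor

Triads of A minor (natural minor): A minor (i), B diminished (ii°), C major (III), D minor (iv), E minor (v), F major (VI), G major (VII).
D major shares 2: Em, G.
E minor (natural minor) shares 4: Am, C, Em, G.
D minor (harmonic minor) shares 1: Dm.
The most common triads (4) are shared with E minor.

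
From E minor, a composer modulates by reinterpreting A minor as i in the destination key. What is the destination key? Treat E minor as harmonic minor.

The numeral i denotes a minor triad on scale degree 1. With A on degree 1, the tonic of the new key is A.
Degree 1 carries a minor triad in minor keys, so the destination is A minor.
Check: the diatonic triads of A minor (natural minor) are Am (i), Bdim (ii°), C (III), Dm (iv), Em (v), F (VI), G (VII) — A minor is indeed i.

A minor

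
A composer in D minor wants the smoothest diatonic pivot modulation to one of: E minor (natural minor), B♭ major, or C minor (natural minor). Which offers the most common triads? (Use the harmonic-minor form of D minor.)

Triads of D minor (harmonic minor): Dm (i), Edim (ii°), Faug (III+), Gm (iv), A (V), B♭ (VI), C♯dim (vii°).
E minor (natural minor) shares 0: none.
B♭ major shares 3: Dm, Gm, B♭.
C minor (natural minor) shares 2: Gm, B♭.
The most common triads (3) are shared with B♭ major.

B♭ major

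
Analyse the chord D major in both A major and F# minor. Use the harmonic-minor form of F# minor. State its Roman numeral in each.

IV in A major; VI in F# minor

The scale of A major is A B C# D E F# G#; D is degree 4, and the triad built there (D-F#-A) is major, so it is IV.
The scale of F# minor (harmonic minor) is F# G# A B C# D E#; D is degree 6, and the triad built there (D-F#-A) is major, so it is VI.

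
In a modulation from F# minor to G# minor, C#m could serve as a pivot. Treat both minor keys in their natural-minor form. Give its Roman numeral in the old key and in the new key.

v in F# minor; iv in G# minor

The scale of F# minor (natural minor) is F# G# A B C# D E; C# is degree 5, and the triad built there (C#-E-G#) is minor, so it is v.
The scale of G# minor (natural minor) is G# A# B C# D# E F#; C# is degree 4, and the triad built there (C#-E-G#) is minor, so it is iv.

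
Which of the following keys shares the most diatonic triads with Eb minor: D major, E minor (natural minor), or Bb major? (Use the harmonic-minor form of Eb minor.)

Bb major

Triads of Eb minor (harmonic minor): Ebm (i), Fdim (ii°), Gbaug (III+), Abm (iv), Bb (V), Cb (VI), Ddim (vii°).
D major shares 0: none.
E minor (natural minor) shares 0: none.
Bb major shares 1: Bb.
The most common triads (1) are shared with Bb major.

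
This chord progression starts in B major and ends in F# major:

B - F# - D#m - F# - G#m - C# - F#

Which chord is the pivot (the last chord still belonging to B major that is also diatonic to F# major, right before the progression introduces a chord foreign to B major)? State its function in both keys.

G#m — vi in B major, ii in F# major

Chords diatonic to B major: B, C#m, D#m, E, F#, G#m, A#dim.
Reading the progression, the first chord not in that set is C#, so the modulation leaves B major there.
The chord immediately before C# is G#m, which is diatonic to both keys: vi in B major and ii in F# major.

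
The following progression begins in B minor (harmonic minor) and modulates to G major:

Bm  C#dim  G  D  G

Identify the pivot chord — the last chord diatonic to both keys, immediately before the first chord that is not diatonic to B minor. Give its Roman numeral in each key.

G — VI in B minor, I in G major

Chords diatonic to B minor: Bm, C#dim, Daug, Em, F#, G, A#dim.
Reading the progression, the first chord not in that set is D, so the modulation leaves B minor there.
The chord immediately before D is G, which is diatonic to both keys: VI in B minor and I in G major.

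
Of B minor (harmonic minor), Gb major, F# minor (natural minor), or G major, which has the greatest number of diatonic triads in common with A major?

Triads of A major: A (I), Bm (ii), C#m (iii), D (IV), E (V), F#m (vi), G#dim (vii°).
B minor (harmonic minor) shares 1: Bm.
Gb major shares 0: none.
F# minor (natural minor) shares 7: A, Bm, C#m, D, E, F#m, G#dim.
G major shares 2: Bm, D.
The most common triads (7) are shared with F# minor.

F# minor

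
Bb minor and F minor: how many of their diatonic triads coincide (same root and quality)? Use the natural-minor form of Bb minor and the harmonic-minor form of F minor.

3

Diatonic triads of Bb minor (natural minor): Bbm (i), Cdim (ii°), Db (III), Ebm (iv), Fm (v), Gb (VI), Ab (VII).
Diatonic triads of F minor (harmonic minor): Fm (i), Gdim (ii°), Abaug (III+), Bbm (iv), C (V), Db (VI), Edim (vii°).
Matching root and quality in both lists: Bbm, Db, Fm.
That gives 3 common triads.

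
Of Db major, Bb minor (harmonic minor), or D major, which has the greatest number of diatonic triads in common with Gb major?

Db major

Triads of Gb major: Gb (I), Abm (ii), Bbm (iii), Cb (IV), Db (V), Ebm (vi), Fdim (vii°).
Db major shares 4: Gb, Bbm, Db, Ebm.
Bb minor (harmonic minor) shares 3: Gb, Bbm, Ebm.
D major shares 0: none.
The most common triads (4) are shared with Db major.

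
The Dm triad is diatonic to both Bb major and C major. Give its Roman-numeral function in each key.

The scale of Bb major is Bb C D Eb F G A; D is degree 3, and the triad built there (D-F-A) is minor, so it is iii.
The scale of C major is C D E F G A B; D is degree 2, and the triad built there (D-F-A) is minor, so it is ii.

iii in Bb major; ii in C major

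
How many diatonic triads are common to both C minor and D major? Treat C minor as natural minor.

0

Diatonic triads of C minor (natural minor): Cm (i), Ddim (ii°), Eb (III), Fm (iv), Gm (v), Ab (VI), Bb (VII).
Diatonic triads of D major: D (I), Em (ii), F#m (iii), G (IV), A (V), Bm (vi), C#dim (vii°).
No triad has the same root and quality in both keys.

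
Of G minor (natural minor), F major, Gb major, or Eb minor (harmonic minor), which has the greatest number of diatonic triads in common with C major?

F major

Triads of C major: C (I), Dm (ii), Em (iii), F (IV), G (V), Am (vi), Bdim (vii°).
G minor (natural minor) shares 2: Dm, F.
F major shares 4: C, Dm, F, Am.
Gb major shares 0: none.
Eb minor (harmonic minor) shares 0: none.
The most common triads (4) are shared with F major.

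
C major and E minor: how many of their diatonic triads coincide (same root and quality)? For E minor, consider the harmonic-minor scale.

Diatonic triads of C major: C (I), Dm (ii), Em (iii), F (IV), G (V), Am (vi), Bdim (vii°).
Diatonic triads of E minor (harmonic minor): Em (i), F#dim (ii°), Gaug (III+), Am (iv), B (V), C (VI), D#dim (vii°).
Matching root and quality in both lists: C, Em, Am.
That gives 3 common triads.

3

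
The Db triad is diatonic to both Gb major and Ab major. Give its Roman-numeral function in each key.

The scale of Gb major is Gb Ab Bb Cb Db Eb F; Db is degree 5, and the triad built there (Db-F-Ab) is major, so it is V.
The scale of Ab major is Ab Bb C Db Eb F G; Db is degree 4, and the triad built there (Db-F-Ab) is major, so it is IV.

V in Gb major; IV in Ab major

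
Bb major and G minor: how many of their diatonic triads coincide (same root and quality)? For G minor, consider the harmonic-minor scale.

Diatonic triads of Bb major: Bb (I), Cm (ii), Dm (iii), Eb (IV), F (V), Gm (vi), Adim (vii°).
Diatonic triads of G minor (harmonic minor): Gm (i), Adim (ii°), Bbaug (III+), Cm (iv), D (V), Eb (VI), F#dim (vii°).
Matching root and quality in both lists: Cm, Eb, Gm, Adim.
That gives 4 common triads.

4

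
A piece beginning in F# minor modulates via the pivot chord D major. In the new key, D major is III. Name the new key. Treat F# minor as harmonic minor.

The numeral III denotes a major triad on scale degree 3. With D on degree 3, the tonic of the new key is B.
Degree 3 carries a major triad in natural-minor keys, so the destination is B minor.
Check: the diatonic triads of B minor (natural minor) are Bm (i), C#dim (ii°), D (III), Em (iv), F#m (v), G (VI), A (VII) — D major is indeed III.

B minor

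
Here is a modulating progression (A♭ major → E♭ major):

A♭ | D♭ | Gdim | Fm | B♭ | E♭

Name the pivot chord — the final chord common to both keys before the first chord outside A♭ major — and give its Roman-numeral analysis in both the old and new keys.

Chords diatonic to A♭ major: A♭, B♭m, Cm, D♭, E♭, Fm, Gdim.
Reading the progression, the first chord not in that set is B♭, so the modulation leaves A♭ major there.
The chord immediately before B♭ is Fm, which is diatonic to both keys: vi in A♭ major and ii in E♭ major.

Fm — vi in A♭ major, ii in E♭ major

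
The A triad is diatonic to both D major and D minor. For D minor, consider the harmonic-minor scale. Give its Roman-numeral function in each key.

V in D major; V in D minor

The scale of D major is D E F♯ G A B C♯; A is degree 5, and the triad built there (A-C♯-E) is major, so it is V.
The scale of D minor (harmonic minor) is D E F G A B♭ C♯; A is degree 5, and the triad built there (A-C♯-E) is major, so it is V.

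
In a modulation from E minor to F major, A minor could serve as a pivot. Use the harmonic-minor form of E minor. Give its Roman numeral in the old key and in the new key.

iv in E minor; iii in F major

The scale of E minor (harmonic minor) is E F# G A B C D#; A is degree 4, and the triad built there (A-C-E) is minor, so it is iv.
The scale of F major is F G A Bb C D E; A is degree 3, and the triad built there (A-C-E) is minor, so it is iii.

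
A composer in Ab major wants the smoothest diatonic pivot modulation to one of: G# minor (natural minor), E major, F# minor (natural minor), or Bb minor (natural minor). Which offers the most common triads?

Triads of Ab major: Ab (I), Bbm (ii), Cm (iii), Db (IV), Eb (V), Fm (vi), Gdim (vii°).
G# minor (natural minor) shares 0: none.
E major shares 0: none.
F# minor (natural minor) shares 0: none.
Bb minor (natural minor) shares 4: Ab, Bbm, Db, Fm.
The most common triads (4) are shared with Bb minor.

Bb minor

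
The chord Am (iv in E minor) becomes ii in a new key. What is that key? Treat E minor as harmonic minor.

The numeral ii denotes a minor triad on scale degree 2. With A on degree 2, the tonic of the new key is G.
Degree 2 carries a minor triad in major keys, so the destination is G major.
Check: the diatonic triads of G major are G (I), Am (ii), Bm (iii), C (IV), D (V), Em (vi), F#dim (vii°) — Am is indeed ii.

G major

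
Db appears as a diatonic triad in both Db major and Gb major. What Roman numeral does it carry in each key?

The scale of Db major is Db Eb F Gb Ab Bb C; Db is degree 1, and the triad built there (Db-F-Ab) is major, so it is I.
The scale of Gb major is Gb Ab Bb Cb Db Eb F; Db is degree 5, and the triad built there (Db-F-Ab) is major, so it is V.

I in Db major; V in Gb major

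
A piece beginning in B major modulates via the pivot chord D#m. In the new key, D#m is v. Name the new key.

G# minor

The numeral v denotes a minor triad on scale degree 5. With D# on degree 5, the tonic of the new key is G#.
Degree 5 carries a minor triad in natural-minor keys, so the destination is G# minor.
Check: the diatonic triads of G# minor (natural minor) are G#m (i), A#dim (ii°), B (III), C#m (iv), D#m (v), E (VI), F# (VII) — D#m is indeed v.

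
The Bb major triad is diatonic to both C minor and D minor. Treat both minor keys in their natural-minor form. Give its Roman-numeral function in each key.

The scale of C minor (natural minor) is C D Eb F G Ab Bb; Bb is degree 7, and the triad built there (Bb-D-F) is major, so it is VII.
The scale of D minor (natural minor) is D E F G A Bb C; Bb is degree 6, and the triad built there (Bb-D-F) is major, so it is VI.

VII in C minor; VI in D minor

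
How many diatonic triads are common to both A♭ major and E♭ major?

Diatonic triads of A♭ major: A♭ major (I), B♭ minor (ii), C minor (iii), D♭ major (IV), E♭ major (V), F minor (vi), G diminished (vii°).
Diatonic triads of E♭ major: E♭ major (I), F minor (ii), G minor (iii), A♭ major (IV), B♭ major (V), C minor (vi), D diminished (vii°).
Matching root and quality in both lists: A♭ major, C minor, E♭ major, F minor.
That gives 4 common triads.

4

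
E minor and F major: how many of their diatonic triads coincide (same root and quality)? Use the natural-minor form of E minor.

2

Diatonic triads of E minor (natural minor): E minor (i), F# diminished (ii°), G major (III), A minor (iv), B minor (v), C major (VI), D major (VII).
Diatonic triads of F major: F major (I), G minor (ii), A minor (iii), Bb major (IV), C major (V), D minor (vi), E diminished (vii°).
Matching root and quality in both lists: A minor, C major.
That gives 2 common triads.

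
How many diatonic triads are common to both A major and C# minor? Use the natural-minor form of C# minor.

Diatonic triads of A major: A (I), Bm (ii), C#m (iii), D (IV), E (V), F#m (vi), G#dim (vii°).
Diatonic triads of C# minor (natural minor): C#m (i), D#dim (ii°), E (III), F#m (iv), G#m (v), A (VI), B (VII).
Matching root and quality in both lists: A, C#m, E, F#m.
That gives 4 common triads.

4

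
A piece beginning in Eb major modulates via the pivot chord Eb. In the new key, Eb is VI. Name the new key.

G minor

The numeral VI denotes a major triad on scale degree 6. With Eb on degree 6, the tonic of the new key is G.
Degree 6 carries a major triad in minor keys, so the destination is G minor.
Check: the diatonic triads of G minor (natural minor) are Gm (i), Adim (ii°), Bb (III), Cm (iv), Dm (v), Eb (VI), F (VII) — Eb is indeed VI.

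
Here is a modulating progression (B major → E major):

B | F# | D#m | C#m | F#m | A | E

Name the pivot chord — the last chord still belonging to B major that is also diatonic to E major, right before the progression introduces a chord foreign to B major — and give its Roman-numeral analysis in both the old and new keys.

C#m — ii in B major, vi in E major

Chords diatonic to B major: B, C#m, D#m, E, F#, G#m, A#dim.
Reading the progression, the first chord not in that set is F#m, so the modulation leaves B major there.
The chord immediately before F#m is C#m, which is diatonic to both keys: ii in B major and vi in E major.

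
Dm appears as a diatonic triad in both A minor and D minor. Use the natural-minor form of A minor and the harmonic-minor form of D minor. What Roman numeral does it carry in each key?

The scale of A minor (natural minor) is A B C D E F G; D is degree 4, and the triad built there (D-F-A) is minor, so it is iv.
The scale of D minor (harmonic minor) is D E F G A Bb C#; D is degree 1, and the triad built there (D-F-A) is minor, so it is i.

iv in A minor; i in D minor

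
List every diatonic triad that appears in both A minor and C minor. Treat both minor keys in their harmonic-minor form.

Bdim

Triads in A minor (harmonic minor): Am (i), Bdim (ii°), Caug (III+), Dm (iv), E (V), F (VI), G#dim (vii°).
Triads in C minor (harmonic minor): Cm (i), Ddim (ii°), Ebaug (III+), Fm (iv), G (V), Ab (VI), Bdim (vii°).
Shared triads with their functions: Bdim (ii° in A minor, vii° in C minor).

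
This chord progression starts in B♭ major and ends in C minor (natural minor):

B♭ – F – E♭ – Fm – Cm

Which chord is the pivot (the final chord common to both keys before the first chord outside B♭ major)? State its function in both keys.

E♭ — IV in B♭ major, III in C minor

Chords diatonic to B♭ major: B♭, Cm, Dm, E♭, F, Gm, Adim.
Reading the progression, the first chord not in that set is Fm, so the modulation leaves B♭ major there.
The chord immediately before Fm is E♭, which is diatonic to both keys: IV in B♭ major and III in C minor.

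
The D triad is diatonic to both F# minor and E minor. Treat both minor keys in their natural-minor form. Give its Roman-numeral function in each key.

The scale of F# minor (natural minor) is F# G# A B C# D E; D is degree 6, and the triad built there (D-F#-A) is major, so it is VI.
The scale of E minor (natural minor) is E F# G A B C D; D is degree 7, and the triad built there (D-F#-A) is major, so it is VII.

VI in F# minor; VII in E minor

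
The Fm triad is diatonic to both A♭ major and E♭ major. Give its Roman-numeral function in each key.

vi in A♭ major; ii in E♭ major

The scale of A♭ major is A♭ B♭ C D♭ E♭ F G; F is degree 6, and the triad built there (F-A♭-C) is minor, so it is vi.
The scale of E♭ major is E♭ F G A♭ B♭ C D; F is degree 2, and the triad built there (F-A♭-C) is minor, so it is ii.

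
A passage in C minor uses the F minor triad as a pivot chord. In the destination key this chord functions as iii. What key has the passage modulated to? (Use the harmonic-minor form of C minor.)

The numeral iii denotes a minor triad on scale degree 3. With F on degree 3, the tonic of the new key is Db.
Degree 3 carries a minor triad in major keys, so the destination is Db major.
Check: the diatonic triads of Db major are Db (I), Ebm (ii), Fm (iii), Gb (IV), Ab (V), Bbm (vi), Cdim (vii°) — F minor is indeed iii.

Db major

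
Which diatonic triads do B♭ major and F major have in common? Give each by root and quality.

B♭, Dm, F, Gm

Triads in B♭ major: B♭ major (I), C minor (ii), D minor (iii), E♭ major (IV), F major (V), G minor (vi), A diminished (vii°).
Triads in F major: F major (I), G minor (ii), A minor (iii), B♭ major (IV), C major (V), D minor (vi), E diminished (vii°).
Shared triads with their functions: B♭ major (I in B♭ major, IV in F major); D minor (iii in B♭ major, vi in F major); F major (V in B♭ major, I in F major); G minor (vi in B♭ major, ii in F major).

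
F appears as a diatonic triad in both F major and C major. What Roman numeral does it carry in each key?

The scale of F major is F G A Bb C D E; F is degree 1, and the triad built there (F-A-C) is major, so it is I.
The scale of C major is C D E F G A B; F is degree 4, and the triad built there (F-A-C) is major, so it is IV.

I in F major; IV in C major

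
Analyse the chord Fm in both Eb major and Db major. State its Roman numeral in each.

ii in Eb major; iii in Db major

The scale of Eb major is Eb F G Ab Bb C D; F is degree 2, and the triad built there (F-Ab-C) is minor, so it is ii.
The scale of Db major is Db Eb F Gb Ab Bb C; F is degree 3, and the triad built there (F-Ab-C) is minor, so it is iii.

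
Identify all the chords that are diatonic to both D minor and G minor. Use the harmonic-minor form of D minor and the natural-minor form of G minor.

Triads in D minor (harmonic minor): Dm (i), Edim (ii°), Faug (III+), Gm (iv), A (V), Bb (VI), C#dim (vii°).
Triads in G minor (natural minor): Gm (i), Adim (ii°), Bb (III), Cm (iv), Dm (v), Eb (VI), F (VII).
Shared triads with their functions: Dm (i in D minor, v in G minor); Gm (iv in D minor, i in G minor); Bb (VI in D minor, III in G minor).

Dm, Gm, Bb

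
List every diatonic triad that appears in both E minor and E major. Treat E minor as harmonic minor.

B, D#dim

Triads in E minor (harmonic minor): Em (i), F#dim (ii°), Gaug (III+), Am (iv), B (V), C (VI), D#dim (vii°).
Triads in E major: E (I), F#m (ii), G#m (iii), A (IV), B (V), C#m (vi), D#dim (vii°).
Shared triads with their functions: B (V in E minor, V in E major); D#dim (vii° in E minor, vii° in E major).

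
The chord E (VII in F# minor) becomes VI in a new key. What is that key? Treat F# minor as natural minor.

G# minor

The numeral VI denotes a major triad on scale degree 6. With E on degree 6, the tonic of the new key is G#.
Degree 6 carries a major triad in minor keys, so the destination is G# minor.
Check: the diatonic triads of G# minor (natural minor) are G#m (i), A#dim (ii°), B (III), C#m (iv), D#m (v), E (VI), F# (VII) — E is indeed VI.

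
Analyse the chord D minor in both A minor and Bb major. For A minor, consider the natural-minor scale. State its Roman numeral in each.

iv in A minor; iii in Bb major

The scale of A minor (natural minor) is A B C D E F G; D is degree 4, and the triad built there (D-F-A) is minor, so it is iv.
The scale of Bb major is Bb C D Eb F G A; D is degree 3, and the triad built there (D-F-A) is minor, so it is iii.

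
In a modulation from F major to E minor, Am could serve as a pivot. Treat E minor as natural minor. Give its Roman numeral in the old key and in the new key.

iii in F major; iv in E minor

The scale of F major is F G A Bb C D E; A is degree 3, and the triad built there (A-C-E) is minor, so it is iii.
The scale of E minor (natural minor) is E F# G A B C D; A is degree 4, and the triad built there (A-C-E) is minor, so it is iv.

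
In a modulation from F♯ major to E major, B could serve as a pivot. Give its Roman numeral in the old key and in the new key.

The scale of F♯ major is F♯ G♯ A♯ B C♯ D♯ E♯; B is degree 4, and the triad built there (B-D♯-F♯) is major, so it is IV.
The scale of E major is E F♯ G♯ A B C♯ D♯; B is degree 5, and the triad built there (B-D♯-F♯) is major, so it is V.

IV in F♯ major; V in E major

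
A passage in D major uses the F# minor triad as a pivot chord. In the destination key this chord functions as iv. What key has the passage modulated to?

C# minor

The numeral iv denotes a minor triad on scale degree 4. With F# on degree 4, the tonic of the new key is C#.
Degree 4 carries a minor triad in minor keys, so the destination is C# minor.
Check: the diatonic triads of C# minor (natural minor) are C#m (i), D#dim (ii°), E (III), F#m (iv), G#m (v), A (VI), B (VII) — F# minor is indeed iv.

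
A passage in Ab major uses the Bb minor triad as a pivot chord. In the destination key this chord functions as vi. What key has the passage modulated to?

Db major

The numeral vi denotes a minor triad on scale degree 6. With Bb on degree 6, the tonic of the new key is Db.
Degree 6 carries a minor triad in major keys, so the destination is Db major.
Check: the diatonic triads of Db major are Db (I), Ebm (ii), Fm (iii), Gb (IV), Ab (V), Bbm (vi), Cdim (vii°) — Bb minor is indeed vi.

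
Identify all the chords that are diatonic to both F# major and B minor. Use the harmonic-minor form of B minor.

F#

Triads in F# major: F# major (I), G# minor (ii), A# minor (iii), B major (IV), C# major (V), D# minor (vi), E# diminished (vii°).
Triads in B minor (harmonic minor): B minor (i), C# diminished (ii°), D augmented (III+), E minor (iv), F# major (V), G major (VI), A# diminished (vii°).
Shared triads with their functions: F# major (I in F# major, V in B minor).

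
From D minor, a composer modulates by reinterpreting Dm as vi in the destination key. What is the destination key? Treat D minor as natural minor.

The numeral vi denotes a minor triad on scale degree 6. With D on degree 6, the tonic of the new key is F.
Degree 6 carries a minor triad in major keys, so the destination is F major.
Check: the diatonic triads of F major are F (I), Gm (ii), Am (iii), Bb (IV), C (V), Dm (vi), Edim (vii°) — Dm is indeed vi.

F major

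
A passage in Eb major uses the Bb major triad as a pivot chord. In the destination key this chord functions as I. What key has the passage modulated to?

Bb major

The numeral I denotes a major triad on scale degree 1. With Bb on degree 1, the tonic of the new key is Bb.
Degree 1 carries a major triad in major keys, so the destination is Bb major.
Check: the diatonic triads of Bb major are Bb (I), Cm (ii), Dm (iii), Eb (IV), F (V), Gm (vi), Adim (vii°) — Bb major is indeed I.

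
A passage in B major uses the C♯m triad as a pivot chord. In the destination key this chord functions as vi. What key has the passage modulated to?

E major

The numeral vi denotes a minor triad on scale degree 6. With C♯ on degree 6, the tonic of the new key is E.
Degree 6 carries a minor triad in major keys, so the destination is E major.
Check: the diatonic triads of E major are E (I), F♯m (ii), G♯m (iii), A (IV), B (V), C♯m (vi), D♯dim (vii°) — C♯m is indeed vi.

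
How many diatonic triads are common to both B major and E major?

4

Diatonic triads of B major: B major (I), C# minor (ii), D# minor (iii), E major (IV), F# major (V), G# minor (vi), A# diminished (vii°).
Diatonic triads of E major: E major (I), F# minor (ii), G# minor (iii), A major (IV), B major (V), C# minor (vi), D# diminished (vii°).
Matching root and quality in both lists: B major, C# minor, E major, G# minor.
That gives 4 common triads.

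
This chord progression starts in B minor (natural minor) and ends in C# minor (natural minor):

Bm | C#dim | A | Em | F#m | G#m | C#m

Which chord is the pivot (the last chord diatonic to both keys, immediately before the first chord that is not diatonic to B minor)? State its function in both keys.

Chords diatonic to B minor: Bm, C#dim, D, Em, F#m, G, A.
Reading the progression, the first chord not in that set is G#m, so the modulation leaves B minor there.
The chord immediately before G#m is F#m, which is diatonic to both keys: v in B minor and iv in C# minor.

F#m — v in B minor, iv in C# minor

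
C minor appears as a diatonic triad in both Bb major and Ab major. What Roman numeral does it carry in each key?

The scale of Bb major is Bb C D Eb F G A; C is degree 2, and the triad built there (C-Eb-G) is minor, so it is ii.
The scale of Ab major is Ab Bb C Db Eb F G; C is degree 3, and the triad built there (C-Eb-G) is minor, so it is iii.

ii in Bb major; iii in Ab major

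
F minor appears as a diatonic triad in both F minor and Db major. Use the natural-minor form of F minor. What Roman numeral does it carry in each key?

i in F minor; iii in Db major

The scale of F minor (natural minor) is F G Ab Bb C Db Eb; F is degree 1, and the triad built there (F-Ab-C) is minor, so it is i.
The scale of Db major is Db Eb F Gb Ab Bb C; F is degree 3, and the triad built there (F-Ab-C) is minor, so it is iii.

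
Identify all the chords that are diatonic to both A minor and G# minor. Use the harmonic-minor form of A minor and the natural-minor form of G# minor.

E

Triads in A minor (harmonic minor): Am (i), Bdim (ii°), Caug (III+), Dm (iv), E (V), F (VI), G#dim (vii°).
Triads in G# minor (natural minor): G#m (i), A#dim (ii°), B (III), C#m (iv), D#m (v), E (VI), F# (VII).
Shared triads with their functions: E (V in A minor, VI in G# minor).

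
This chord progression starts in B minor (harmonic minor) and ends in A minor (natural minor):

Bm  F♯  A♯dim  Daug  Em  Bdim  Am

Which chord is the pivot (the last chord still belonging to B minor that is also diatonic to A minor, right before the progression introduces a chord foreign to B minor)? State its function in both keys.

Em — iv in B minor, v in A minor

Chords diatonic to B minor: Bm, C♯dim, Daug, Em, F♯, G, A♯dim.
Reading the progression, the first chord not in that set is Bdim, so the modulation leaves B minor there.
The chord immediately before Bdim is Em, which is diatonic to both keys: iv in B minor and v in A minor.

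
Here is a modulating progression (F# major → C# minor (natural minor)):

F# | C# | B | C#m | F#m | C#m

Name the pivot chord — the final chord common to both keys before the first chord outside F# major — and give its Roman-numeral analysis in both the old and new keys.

Chords diatonic to F# major: F#, G#m, A#m, B, C#, D#m, E#dim.
Reading the progression, the first chord not in that set is C#m, so the modulation leaves F# major there.
The chord immediately before C#m is B, which is diatonic to both keys: IV in F# major and VII in C# minor.

B — IV in F# major, VII in C# minor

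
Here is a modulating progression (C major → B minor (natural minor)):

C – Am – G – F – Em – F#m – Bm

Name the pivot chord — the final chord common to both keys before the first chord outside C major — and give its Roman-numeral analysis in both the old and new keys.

Chords diatonic to C major: C, Dm, Em, F, G, Am, Bdim.
Reading the progression, the first chord not in that set is F#m, so the modulation leaves C major there.
The chord immediately before F#m is Em, which is diatonic to both keys: iii in C major and iv in B minor.

Em — iii in C major, iv in B minor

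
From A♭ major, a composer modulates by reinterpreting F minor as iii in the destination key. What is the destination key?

The numeral iii denotes a minor triad on scale degree 3. With F on degree 3, the tonic of the new key is D♭.
Degree 3 carries a minor triad in major keys, so the destination is D♭ major.
Check: the diatonic triads of D♭ major are D♭ (I), E♭m (ii), Fm (iii), G♭ (IV), A♭ (V), B♭m (vi), Cdim (vii°) — F minor is indeed iii.

D♭ major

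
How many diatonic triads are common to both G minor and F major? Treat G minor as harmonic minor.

Diatonic triads of G minor (harmonic minor): Gm (i), Adim (ii°), Bbaug (III+), Cm (iv), D (V), Eb (VI), F#dim (vii°).
Diatonic triads of F major: F (I), Gm (ii), Am (iii), Bb (IV), C (V), Dm (vi), Edim (vii°).
Matching root and quality in both lists: Gm.
That gives 1 common triad.

1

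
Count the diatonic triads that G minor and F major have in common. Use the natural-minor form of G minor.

Diatonic triads of G minor (natural minor): Gm (i), Adim (ii°), Bb (III), Cm (iv), Dm (v), Eb (VI), F (VII).
Diatonic triads of F major: F (I), Gm (ii), Am (iii), Bb (IV), C (V), Dm (vi), Edim (vii°).
Matching root and quality in both lists: Gm, Bb, Dm, F.
That gives 4 common triads.

4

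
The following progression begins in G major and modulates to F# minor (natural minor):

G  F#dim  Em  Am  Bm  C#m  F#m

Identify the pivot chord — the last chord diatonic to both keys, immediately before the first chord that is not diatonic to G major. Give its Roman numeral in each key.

Bm — iii in G major, iv in F# minor

Chords diatonic to G major: G, Am, Bm, C, D, Em, F#dim.
Reading the progression, the first chord not in that set is C#m, so the modulation leaves G major there.
The chord immediately before C#m is Bm, which is diatonic to both keys: iii in G major and iv in F# minor.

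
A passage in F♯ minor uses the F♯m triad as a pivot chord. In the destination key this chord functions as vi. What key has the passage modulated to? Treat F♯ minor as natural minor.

The numeral vi denotes a minor triad on scale degree 6. With F♯ on degree 6, the tonic of the new key is A.
Degree 6 carries a minor triad in major keys, so the destination is A major.
Check: the diatonic triads of A major are A (I), Bm (ii), C♯m (iii), D (IV), E (V), F♯m (vi), G♯dim (vii°) — F♯m is indeed vi.

A major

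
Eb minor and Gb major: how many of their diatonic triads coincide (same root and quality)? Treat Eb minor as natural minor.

7

Diatonic triads of Eb minor (natural minor): Ebm (i), Fdim (ii°), Gb (III), Abm (iv), Bbm (v), Cb (VI), Db (VII).
Diatonic triads of Gb major: Gb (I), Abm (ii), Bbm (iii), Cb (IV), Db (V), Ebm (vi), Fdim (vii°).
Matching root and quality in both lists: Ebm, Fdim, Gb, Abm, Bbm, Cb, Db.
That gives 7 common triads.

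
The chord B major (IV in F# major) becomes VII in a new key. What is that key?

The numeral VII denotes a major triad on scale degree 7. With B on degree 7, the tonic of the new key is C#.
Degree 7 carries a major triad in natural-minor keys, so the destination is C# minor.
Check: the diatonic triads of C# minor (natural minor) are C#m (i), D#dim (ii°), E (III), F#m (iv), G#m (v), A (VI), B (VII) — B major is indeed VII.

C# minor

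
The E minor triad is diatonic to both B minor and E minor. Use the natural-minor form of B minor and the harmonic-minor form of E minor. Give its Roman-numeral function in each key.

iv in B minor; i in E minor

The scale of B minor (natural minor) is B C♯ D E F♯ G A; E is degree 4, and the triad built there (E-G-B) is minor, so it is iv.
The scale of E minor (harmonic minor) is E F♯ G A B C D♯; E is degree 1, and the triad built there (E-G-B) is minor, so it is i.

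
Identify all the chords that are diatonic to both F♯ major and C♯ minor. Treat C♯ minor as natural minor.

G♯m, B

Triads in F♯ major: F♯ major (I), G♯ minor (ii), A♯ minor (iii), B major (IV), C♯ major (V), D♯ minor (vi), E♯ diminished (vii°).
Triads in C♯ minor (natural minor): C♯ minor (i), D♯ diminished (ii°), E major (III), F♯ minor (iv), G♯ minor (v), A major (VI), B major (VII).
Shared triads with their functions: G♯ minor (ii in F♯ major, v in C♯ minor); B major (IV in F♯ major, VII in C♯ minor).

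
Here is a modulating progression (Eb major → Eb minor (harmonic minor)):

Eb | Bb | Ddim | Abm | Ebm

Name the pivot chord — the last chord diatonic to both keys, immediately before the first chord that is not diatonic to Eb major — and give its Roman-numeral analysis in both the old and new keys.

Ddim — vii° in Eb major, vii° in Eb minor

Chords diatonic to Eb major: Eb, Fm, Gm, Ab, Bb, Cm, Ddim.
Reading the progression, the first chord not in that set is Abm, so the modulation leaves Eb major there.
The chord immediately before Abm is Ddim, which is diatonic to both keys: vii° in Eb major and vii° in Eb minor.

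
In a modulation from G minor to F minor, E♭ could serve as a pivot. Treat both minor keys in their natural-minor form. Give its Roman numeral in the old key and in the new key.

The scale of G minor (natural minor) is G A B♭ C D E♭ F; E♭ is degree 6, and the triad built there (E♭-G-B♭) is major, so it is VI.
The scale of F minor (natural minor) is F G A♭ B♭ C D♭ E♭; E♭ is degree 7, and the triad built there (E♭-G-B♭) is major, so it is VII.

VI in G minor; VII in F minor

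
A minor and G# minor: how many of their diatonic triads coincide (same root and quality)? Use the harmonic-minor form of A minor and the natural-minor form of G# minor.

Diatonic triads of A minor (harmonic minor): Am (i), Bdim (ii°), Caug (III+), Dm (iv), E (V), F (VI), G#dim (vii°).
Diatonic triads of G# minor (natural minor): G#m (i), A#dim (ii°), B (III), C#m (iv), D#m (v), E (VI), F# (VII).
Matching root and quality in both lists: E.
That gives 1 common triad.

1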